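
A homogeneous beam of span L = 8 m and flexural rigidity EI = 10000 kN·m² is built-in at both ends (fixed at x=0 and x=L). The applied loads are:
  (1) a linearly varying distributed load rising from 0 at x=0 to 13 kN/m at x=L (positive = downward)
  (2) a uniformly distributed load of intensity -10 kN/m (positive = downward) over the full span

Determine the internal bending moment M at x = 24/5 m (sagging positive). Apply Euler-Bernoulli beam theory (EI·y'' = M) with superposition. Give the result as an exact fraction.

Load 1 — triangular load w₀=13 kN/m (0→w₀ over full span):
  M_1 = 3w₀Lx/20 - w₀L²/30 - w₀x³/(6L) = 3·13·8·(24/5)/20 - 13·8²/30 - 13·(24/5)³/(6·8) = 6448/375 kN·m
Load 2 — uniform load w=-10 kN/m over full span:
  M_2 = wLx/2 - wL²/12 - wx²/2 = (-10)·8·(24/5)/2 - (-10)·8²/12 - (-10)·(24/5)²/2 = -352/15 kN·m
Superposition: M = Σ M_i = -784/125 kN·m ≈ -6.272000 kN·m

M(24/5) = -784/125 kN·m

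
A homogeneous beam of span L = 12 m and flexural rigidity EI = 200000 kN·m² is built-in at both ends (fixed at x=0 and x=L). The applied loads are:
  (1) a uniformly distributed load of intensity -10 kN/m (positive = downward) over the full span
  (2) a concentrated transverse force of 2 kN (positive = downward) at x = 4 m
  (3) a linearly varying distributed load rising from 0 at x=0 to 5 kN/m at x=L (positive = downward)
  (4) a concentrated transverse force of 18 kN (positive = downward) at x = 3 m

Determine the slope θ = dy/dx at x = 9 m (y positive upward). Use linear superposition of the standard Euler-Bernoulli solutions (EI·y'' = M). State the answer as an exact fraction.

Load 1 — uniform load w=-10 kN/m over full span:
  θ_1 = -wx(L-x)(L-2x)/(12EI) = -(-10)·9·(12-9)·(12-2·9)/(12·200000) = -27/40000 rad
Load 2 — point force P=2 kN at a=4 m (b=L-a=8):
  θ_2 = Pa²(L-x)(2bL-(3b+a)(L-x))/(2L³EI)  [x>a] = 2·4²·(12-9)·(2·8·12-(3·8+4)·(12-9))/(2·12³·200000) = 3/200000 rad
Load 3 — triangular load w₀=5 kN/m (0→w₀ over full span):
  θ_3 = -w₀(2x(L-x)(L-2x)(x+2L)+x²(L-x)²)/(120LEI) = -5·(2·9·(12-9)·(12-2·9)·(9+2·12)+9²·(12-9)²)/(120·12·200000) = 1107/6400000 rad
Load 4 — point force P=18 kN at a=3 m (b=L-a=9):
  θ_4 = Pa²(L-x)(2bL-(3b+a)(L-x))/(2L³EI)  [x>a] = 18·3²·(12-9)·(2·9·12-(3·9+3)·(12-9))/(2·12³·200000) = 567/6400000 rad
Superposition: θ = Σ θ_i = -51/128000 rad ≈ -0.000398 rad

θ(9) = -51/128000 rad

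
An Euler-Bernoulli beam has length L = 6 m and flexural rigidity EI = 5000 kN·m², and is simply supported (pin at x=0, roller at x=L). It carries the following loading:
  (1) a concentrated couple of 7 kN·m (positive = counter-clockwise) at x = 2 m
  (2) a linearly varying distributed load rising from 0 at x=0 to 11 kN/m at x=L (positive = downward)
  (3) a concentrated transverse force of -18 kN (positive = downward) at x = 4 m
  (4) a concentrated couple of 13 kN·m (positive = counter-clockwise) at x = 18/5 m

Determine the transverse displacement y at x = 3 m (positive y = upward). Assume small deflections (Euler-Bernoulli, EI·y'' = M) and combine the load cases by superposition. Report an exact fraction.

Load 1 — applied couple M₀=7 kN·m at a=2 m (b=L-a=4):
  y_1 = (M₀x³/(6L)-M₀(x-a)²/2+C₁x)/EI  [x>a] with C₁=M₀(3b²-L²)/(6L)=7/3 = (7·3³/(6·6)-7·(3-2)²/2+(7/3)·3)/5000 = 7/4000 m
Load 2 — triangular load w₀=11 kN/m (0→w₀ over full span):
  y_2 = -w₀x(7L⁴-10L²x²+3x⁴)/(360LEI) = -11·3·(7·6⁴-10·6²·3²+3·3⁴)/(360·6·5000) = -297/16000 m
Load 3 — point force P=-18 kN at a=4 m (b=L-a=2):
  y_3 = -Pbx(L²-b²-x²)/(6LEI)  [x≤a] = -(-18)·2·3·(6²-2²-3²)/(6·6·5000) = 69/5000 m
Load 4 — applied couple M₀=13 kN·m at a=18/5 m (b=L-a=12/5):
  y_4 = (M₀x³/(6L)+C₁x)/EI  [x≤a] with C₁=M₀(3b²-L²)/(6L)=-169/25 = (13·3³/(6·6)+(-169/25)·3)/5000 = -1053/500000 m
Superposition: y = Σ y_i = -10237/2000000 m ≈ -0.005118 m

y(3) = -10237/2000000 m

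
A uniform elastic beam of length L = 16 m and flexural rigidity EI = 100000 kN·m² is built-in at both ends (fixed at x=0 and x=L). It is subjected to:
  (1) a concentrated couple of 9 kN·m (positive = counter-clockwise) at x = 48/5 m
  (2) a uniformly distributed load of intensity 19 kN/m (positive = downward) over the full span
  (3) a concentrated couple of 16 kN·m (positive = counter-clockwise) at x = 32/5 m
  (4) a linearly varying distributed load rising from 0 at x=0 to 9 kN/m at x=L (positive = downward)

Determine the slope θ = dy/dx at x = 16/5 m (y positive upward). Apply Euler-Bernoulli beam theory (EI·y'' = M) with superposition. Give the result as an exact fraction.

Load 1 — applied couple M₀=9 kN·m at a=48/5 m (b=L-a=32/5):
  θ_1 = (R_Ax²/2 - M_Ax)/EI  [x≤a] with R_A=81/100, M_A=72/25 = ((81/100)·(16/5)²/2 - (72/25)·(16/5))/100000 = -99/1953125 rad
Load 2 — uniform load w=19 kN/m over full span:
  θ_2 = -wx(L-x)(L-2x)/(12EI) = -19·(16/5)·(16-(16/5))·(16-2·(16/5))/(12·100000) = -2432/390625 rad
Load 3 — applied couple M₀=16 kN·m at a=32/5 m (b=L-a=48/5):
  θ_3 = (R_Ax²/2 - M_Ax)/EI  [x≤a] with R_A=36/25, M_A=48/25 = ((36/25)·(16/5)²/2 - (48/25)·(16/5))/100000 = 24/1953125 rad
Load 4 — triangular load w₀=9 kN/m (0→w₀ over full span):
  θ_4 = -w₀(2x(L-x)(L-2x)(x+2L)+x²(L-x)²)/(120LEI) = -9·(2·(16/5)·(16-(16/5))·(16-2·(16/5))·((16/5)+2·16)+(16/5)²·(16-(16/5))²)/(120·16·100000) = -2688/1953125 rad
Superposition: θ = Σ θ_i = -14923/1953125 rad ≈ -0.007641 rad

θ(16/5) = -14923/1953125 rad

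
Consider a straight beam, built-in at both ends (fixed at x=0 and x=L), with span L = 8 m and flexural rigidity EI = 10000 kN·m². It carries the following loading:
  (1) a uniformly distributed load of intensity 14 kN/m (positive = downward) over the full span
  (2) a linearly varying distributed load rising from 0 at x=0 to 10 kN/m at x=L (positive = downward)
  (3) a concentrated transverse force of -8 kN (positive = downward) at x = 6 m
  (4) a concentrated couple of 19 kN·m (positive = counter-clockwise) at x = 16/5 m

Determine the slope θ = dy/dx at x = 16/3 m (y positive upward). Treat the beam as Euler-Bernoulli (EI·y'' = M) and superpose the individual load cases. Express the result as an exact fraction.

θ(16/3) = 20186/3796875 rad

Load 1 — uniform load w=14 kN/m over full span:
  θ_1 = -wx(L-x)(L-2x)/(12EI) = -14·(16/3)·(8-(16/3))·(8-2·(16/3))/(12·10000) = 224/50625 rad
Load 2 — triangular load w₀=10 kN/m (0→w₀ over full span):
  θ_2 = -w₀(2x(L-x)(L-2x)(x+2L)+x²(L-x)²)/(120LEI) = -10·(2·(16/3)·(8-(16/3))·(8-2·(16/3))·((16/3)+2·8)+(16/3)²·(8-(16/3))²)/(120·8·10000) = 224/151875 rad
Load 3 — point force P=-8 kN at a=6 m (b=L-a=2):
  θ_3 = -Pb²x(2aL-(3a+b)x)/(2L³EI)  [x≤a] = -(-8)·2²·(16/3)·(2·6·8-(3·6+2)·(16/3))/(2·8³·10000) = -1/5625 rad
Load 4 — applied couple M₀=19 kN·m at a=16/5 m (b=L-a=24/5):
  θ_4 = (R_Ax²/2 - M_Ax - M₀(x-a))/EI  [x>a] with R_A=171/50, M_A=57/25 = ((171/50)·(16/3)²/2 - (57/25)·(16/3) - 19·((16/3)-(16/5)))/10000 = -19/46875 rad
Superposition: θ = Σ θ_i = 20186/3796875 rad ≈ 0.005316 rad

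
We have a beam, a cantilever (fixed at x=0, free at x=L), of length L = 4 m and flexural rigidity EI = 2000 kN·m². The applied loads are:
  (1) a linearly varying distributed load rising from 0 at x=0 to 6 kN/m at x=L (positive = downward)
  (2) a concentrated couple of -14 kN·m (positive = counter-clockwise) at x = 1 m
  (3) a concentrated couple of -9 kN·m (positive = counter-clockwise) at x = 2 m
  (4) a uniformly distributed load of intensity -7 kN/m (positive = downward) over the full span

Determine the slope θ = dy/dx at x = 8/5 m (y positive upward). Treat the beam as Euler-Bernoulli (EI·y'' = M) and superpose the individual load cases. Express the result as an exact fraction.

θ(8/5) = -5729/1875000 rad

Load 1 — triangular load w₀=6 kN/m (0→w₀ over full span):
  θ_1 = (w₀Lx²/4-w₀L²x/3-w₀x⁴/(24L))/EI = (6·4·(8/5)²/4-6·4²·(8/5)/3-6·(8/5)⁴/(24·4))/2000 = -1416/78125 rad
Load 2 — applied couple M₀=-14 kN·m at a=1 m (b=L-a=3):
  θ_2 = M₀a/EI  [x>a] = (-14)·1/2000 = -7/1000 rad
Load 3 — applied couple M₀=-9 kN·m at a=2 m (b=L-a=2):
  θ_3 = M₀x/EI  [x≤a] = (-9)·(8/5)/2000 = -9/1250 rad
Load 4 — uniform load w=-7 kN/m over full span:
  θ_4 = -wx(x²-3Lx+3L²)/(6EI) = -(-7)·(8/5)·((8/5)²-3·4·(8/5)+3·4²)/(6·2000) = 1372/46875 rad
Superposition: θ = Σ θ_i = -5729/1875000 rad ≈ -0.003055 rad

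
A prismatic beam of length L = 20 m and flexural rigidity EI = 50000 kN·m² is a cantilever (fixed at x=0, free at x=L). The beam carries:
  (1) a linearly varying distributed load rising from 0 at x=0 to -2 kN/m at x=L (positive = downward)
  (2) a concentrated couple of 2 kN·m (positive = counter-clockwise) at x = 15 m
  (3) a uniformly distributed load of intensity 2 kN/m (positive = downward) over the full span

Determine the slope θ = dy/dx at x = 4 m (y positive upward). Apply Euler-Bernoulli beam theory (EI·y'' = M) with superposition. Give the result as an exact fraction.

Load 1 — triangular load w₀=-2 kN/m (0→w₀ over full span):
  θ_1 = (w₀Lx²/4-w₀L²x/3-w₀x⁴/(24L))/EI = ((-2)·20·4²/4-(-2)·20²·4/3-(-2)·4⁴/(24·20))/50000 = 851/46875 rad
Load 2 — applied couple M₀=2 kN·m at a=15 m (b=L-a=5):
  θ_2 = M₀x/EI  [x≤a] = 2·4/50000 = 1/6250 rad
Load 3 — uniform load w=2 kN/m over full span:
  θ_3 = -wx(x²-3Lx+3L²)/(6EI) = -2·4·(4²-3·20·4+3·20²)/(6·50000) = -244/9375 rad
Superposition: θ = Σ θ_i = -241/31250 rad ≈ -0.007712 rad

θ(4) = -241/31250 rad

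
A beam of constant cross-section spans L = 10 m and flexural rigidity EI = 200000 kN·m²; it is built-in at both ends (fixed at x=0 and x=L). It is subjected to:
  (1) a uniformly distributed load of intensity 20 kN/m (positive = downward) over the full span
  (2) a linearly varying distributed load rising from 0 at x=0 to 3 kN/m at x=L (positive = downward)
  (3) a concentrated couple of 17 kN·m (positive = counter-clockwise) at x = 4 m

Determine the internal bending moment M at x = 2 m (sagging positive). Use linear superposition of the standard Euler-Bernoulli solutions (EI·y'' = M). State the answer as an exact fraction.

M(2) = -1954/375 kN·m

Load 1 — uniform load w=20 kN/m over full span:
  M_1 = wLx/2 - wL²/12 - wx²/2 = 20·10·2/2 - 20·10²/12 - 20·2²/2 = -20/3 kN·m
Load 2 — triangular load w₀=3 kN/m (0→w₀ over full span):
  M_2 = 3w₀Lx/20 - w₀L²/30 - w₀x³/(6L) = 3·3·10·2/20 - 3·10²/30 - 3·2³/(6·10) = -7/5 kN·m
Load 3 — applied couple M₀=17 kN·m at a=4 m (b=L-a=6):
  M_3 = R_Ax - M_A  [x≤a] with R_A=306/125, M_A=51/25 = (306/125)·2 - (51/25) = 357/125 kN·m
Superposition: M = Σ M_i = -1954/375 kN·m ≈ -5.210667 kN·m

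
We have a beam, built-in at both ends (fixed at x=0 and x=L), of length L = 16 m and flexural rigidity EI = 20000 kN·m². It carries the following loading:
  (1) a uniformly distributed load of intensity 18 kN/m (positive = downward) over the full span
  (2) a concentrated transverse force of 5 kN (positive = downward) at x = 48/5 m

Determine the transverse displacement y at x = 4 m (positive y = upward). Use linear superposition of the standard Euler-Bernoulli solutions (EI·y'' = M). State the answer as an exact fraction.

Load 1 — uniform load w=18 kN/m over full span:
  y_1 = -wx²(L-x)²/(24EI) = -18·4²·(16-4)²/(24·20000) = -54/625 m
Load 2 — point force P=5 kN at a=48/5 m (b=L-a=32/5):
  y_2 = -Pb²x²(3aL-(3a+b)x)/(6L³EI)  [x≤a] = -5·(32/5)²·4²·(3·(48/5)·16-(3·(48/5)+(32/5))·4)/(6·16³·20000) = -4/1875 m
Superposition: y = Σ y_i = -166/1875 m ≈ -0.088533 m

y(4) = -166/1875 m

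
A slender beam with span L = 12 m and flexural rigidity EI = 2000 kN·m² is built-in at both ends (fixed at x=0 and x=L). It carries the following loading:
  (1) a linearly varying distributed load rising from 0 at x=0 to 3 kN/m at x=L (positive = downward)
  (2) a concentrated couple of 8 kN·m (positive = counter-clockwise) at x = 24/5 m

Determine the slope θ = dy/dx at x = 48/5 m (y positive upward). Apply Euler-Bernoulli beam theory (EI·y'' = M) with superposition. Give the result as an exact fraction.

Load 1 — triangular load w₀=3 kN/m (0→w₀ over full span):
  θ_1 = -w₀(2x(L-x)(L-2x)(x+2L)+x²(L-x)²)/(120LEI) = -3·(2·(48/5)·(12-(48/5))·(12-2·(48/5))·((48/5)+2·12)+(48/5)²·(12-(48/5))²)/(120·12·2000) = 864/78125 rad
Load 2 — applied couple M₀=8 kN·m at a=24/5 m (b=L-a=36/5):
  θ_2 = (R_Ax²/2 - M_Ax - M₀(x-a))/EI  [x>a] with R_A=24/25, M_A=24/25 = ((24/25)·(48/5)²/2 - (24/25)·(48/5) - 8·((48/5)-(24/5)))/2000 = -132/78125 rad
Superposition: θ = Σ θ_i = 732/78125 rad ≈ 0.009370 rad

θ(48/5) = 732/78125 rad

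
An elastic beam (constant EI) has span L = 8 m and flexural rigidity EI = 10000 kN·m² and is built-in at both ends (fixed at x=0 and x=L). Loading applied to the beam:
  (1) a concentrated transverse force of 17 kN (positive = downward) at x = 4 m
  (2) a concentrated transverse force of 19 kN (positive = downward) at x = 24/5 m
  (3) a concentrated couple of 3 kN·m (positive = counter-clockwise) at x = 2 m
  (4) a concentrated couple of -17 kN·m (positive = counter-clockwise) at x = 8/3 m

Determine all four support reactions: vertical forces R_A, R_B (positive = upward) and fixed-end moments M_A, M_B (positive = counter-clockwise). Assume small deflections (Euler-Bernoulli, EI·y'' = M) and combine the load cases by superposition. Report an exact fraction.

R_A = 306637/24000 kN, M_A = 62059/2000 kN·m, R_B = 557363/24000 kN, M_B = -261703/6000 kN·m

Load 1 — point force P=17 kN at a=4 m (b=L-a=4):
  R_A = Pb²(3a+b)/L³ = 17·4²·(3·4+4)/8³ = 17/2 kN
  M_A = Pab²/L² = 17·4·4²/8² = 17 kN·m
  R_B = Pa²(a+3b)/L³ = 17·4²·(4+3·4)/8³ = 17/2 kN
  M_B = -Pa²b/L² = -17·4²·4/8² = -17 kN·m
Load 2 — point force P=19 kN at a=24/5 m (b=L-a=16/5):
  R_A = Pb²(3a+b)/L³ = 19·(16/5)²·(3·(24/5)+(16/5))/8³ = 836/125 kN
  M_A = Pab²/L² = 19·(24/5)·(16/5)²/8² = 1824/125 kN·m
  R_B = Pa²(a+3b)/L³ = 19·(24/5)²·((24/5)+3·(16/5))/8³ = 1539/125 kN
  M_B = -Pa²b/L² = -19·(24/5)²·(16/5)/8² = -2736/125 kN·m
Load 3 — applied couple M₀=3 kN·m at a=2 m (b=L-a=6):
  R_A = 6M₀ab/L³ = 6·3·2·6/8³ = 27/64 kN
  M_A = M₀b(2a-b)/L² = 3·6·(2·2-6)/8² = -9/16 kN·m
  R_B = -6M₀ab/L³ = -6·3·2·6/8³ = -27/64 kN
  M_B = M₀a(2b-a)/L² = 3·2·(2·6-2)/8² = 15/16 kN·m
Load 4 — applied couple M₀=-17 kN·m at a=8/3 m (b=L-a=16/3):
  R_A = 6M₀ab/L³ = 6·(-17)·(8/3)·(16/3)/8³ = -17/6 kN
  M_A = M₀b(2a-b)/L² = (-17)·(16/3)·(2·(8/3)-(16/3))/8² = 0 kN·m
  R_B = -6M₀ab/L³ = -6·(-17)·(8/3)·(16/3)/8³ = 17/6 kN
  M_B = M₀a(2b-a)/L² = (-17)·(8/3)·(2·(16/3)-(8/3))/8² = -17/3 kN·m
Superposition: R_A = 306637/24000 kN, M_A = 62059/2000 kN·m, R_B = 557363/24000 kN, M_B = -261703/6000 kN·m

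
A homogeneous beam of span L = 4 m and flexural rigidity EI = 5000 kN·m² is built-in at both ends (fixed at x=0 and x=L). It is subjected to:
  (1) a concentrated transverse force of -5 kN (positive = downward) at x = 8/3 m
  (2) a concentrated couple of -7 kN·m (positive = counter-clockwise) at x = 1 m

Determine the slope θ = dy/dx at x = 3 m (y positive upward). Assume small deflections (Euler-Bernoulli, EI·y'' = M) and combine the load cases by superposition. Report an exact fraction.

Load 1 — point force P=-5 kN at a=8/3 m (b=L-a=4/3):
  θ_1 = Pa²(L-x)(2bL-(3b+a)(L-x))/(2L³EI)  [x>a] = (-5)·(8/3)²·(4-3)·(2·(4/3)·4-(3·(4/3)+(8/3))·(4-3))/(2·4³·5000) = -1/4500 rad
Load 2 — applied couple M₀=-7 kN·m at a=1 m (b=L-a=3):
  θ_2 = (R_Ax²/2 - M_Ax - M₀(x-a))/EI  [x>a] with R_A=-63/32, M_A=21/16 = ((-63/32)·3²/2 - (21/16)·3 - (-7)·(3-1))/5000 = 77/320000 rad
Superposition: θ = Σ θ_i = 53/2880000 rad ≈ 0.000018 rad

θ(3) = 53/2880000 rad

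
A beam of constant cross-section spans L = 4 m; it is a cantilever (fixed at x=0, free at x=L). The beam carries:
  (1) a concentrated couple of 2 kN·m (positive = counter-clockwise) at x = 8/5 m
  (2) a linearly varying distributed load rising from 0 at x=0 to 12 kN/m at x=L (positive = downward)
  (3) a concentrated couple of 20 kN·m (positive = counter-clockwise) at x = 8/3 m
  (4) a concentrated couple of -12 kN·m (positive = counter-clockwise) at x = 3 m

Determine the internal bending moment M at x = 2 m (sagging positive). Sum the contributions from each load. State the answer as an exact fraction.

Load 1 — applied couple M₀=2 kN·m at a=8/5 m (b=L-a=12/5):
  M_1 = 0  [x>a] = 0 kN·m
Load 2 — triangular load w₀=12 kN/m (0→w₀ over full span):
  M_2 = w₀Lx/2 - w₀L²/3 - w₀x³/(6L) = 12·4·2/2 - 12·4²/3 - 12·2³/(6·4) = -20 kN·m
Load 3 — applied couple M₀=20 kN·m at a=8/3 m (b=L-a=4/3):
  M_3 = M₀  [x≤a] = 20 = 20 kN·m
Load 4 — applied couple M₀=-12 kN·m at a=3 m (b=L-a=1):
  M_4 = M₀  [x≤a] = (-12) = -12 kN·m
Superposition: M = Σ M_i = -12 kN·m ≈ -12.000000 kN·m

M(2) = -12 kN·m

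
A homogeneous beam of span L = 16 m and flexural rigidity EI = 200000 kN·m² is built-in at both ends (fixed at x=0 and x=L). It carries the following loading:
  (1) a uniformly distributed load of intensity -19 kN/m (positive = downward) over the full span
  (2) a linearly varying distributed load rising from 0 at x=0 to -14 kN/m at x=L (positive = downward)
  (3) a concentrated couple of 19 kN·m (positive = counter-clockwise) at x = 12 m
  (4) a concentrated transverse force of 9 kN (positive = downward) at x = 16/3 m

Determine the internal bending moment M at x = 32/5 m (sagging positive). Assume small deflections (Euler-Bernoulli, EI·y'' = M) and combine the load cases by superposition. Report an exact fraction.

Load 1 — uniform load w=-19 kN/m over full span:
  M_1 = wLx/2 - wL²/12 - wx²/2 = (-19)·16·(32/5)/2 - (-19)·16²/12 - (-19)·(32/5)²/2 = -13376/75 kN·m
Load 2 — triangular load w₀=-14 kN/m (0→w₀ over full span):
  M_2 = 3w₀Lx/20 - w₀L²/30 - w₀x³/(6L) = 3·(-14)·16·(32/5)/20 - (-14)·16²/30 - (-14)·(32/5)³/(6·16) = -7168/125 kN·m
Load 3 — applied couple M₀=19 kN·m at a=12 m (b=L-a=4):
  M_3 = R_Ax - M_A  [x≤a] with R_A=171/128, M_A=95/16 = (171/128)·(32/5) - (95/16) = 209/80 kN·m
Load 4 — point force P=9 kN at a=16/3 m (b=L-a=32/3):
  M_4 = Pa²(a+3b)(L-x)/L³ - Pa²b/L²  [x>a] = 9·(16/3)²·((16/3)+3·(32/3))·(16-(32/5))/16³ - 9·(16/3)²·(32/3)/16² = 176/15 kN·m
Superposition: M = Σ M_i = -1328069/6000 kN·m ≈ -221.344833 kN·m

M(32/5) = -1328069/6000 kN·m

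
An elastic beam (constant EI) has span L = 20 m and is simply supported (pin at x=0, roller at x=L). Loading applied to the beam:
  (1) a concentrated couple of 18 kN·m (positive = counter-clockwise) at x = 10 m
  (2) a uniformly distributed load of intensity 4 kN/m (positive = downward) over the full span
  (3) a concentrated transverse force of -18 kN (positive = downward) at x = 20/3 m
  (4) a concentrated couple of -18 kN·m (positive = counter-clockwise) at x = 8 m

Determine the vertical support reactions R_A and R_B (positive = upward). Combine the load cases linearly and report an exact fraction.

Load 1 — applied couple M₀=18 kN·m at a=10 m (b=L-a=10):
  R_A = M₀/L = 18/20 = 9/10 kN
  R_B = -M₀/L = -18/20 = -9/10 kN
Load 2 — uniform load w=4 kN/m over full span:
  R_A = wL/2 = 4·20/2 = 40 kN
  R_B = wL/2 = 4·20/2 = 40 kN
Load 3 — point force P=-18 kN at a=20/3 m (b=L-a=40/3):
  R_A = Pb/L = (-18)·(40/3)/20 = -12 kN
  R_B = Pa/L = (-18)·(20/3)/20 = -6 kN
Load 4 — applied couple M₀=-18 kN·m at a=8 m (b=L-a=12):
  R_A = M₀/L = (-18)/20 = -9/10 kN
  R_B = -M₀/L = -(-18)/20 = 9/10 kN
Superposition: R_A = 28 kN, R_B = 34 kN

R_A = 28 kN, R_B = 34 kN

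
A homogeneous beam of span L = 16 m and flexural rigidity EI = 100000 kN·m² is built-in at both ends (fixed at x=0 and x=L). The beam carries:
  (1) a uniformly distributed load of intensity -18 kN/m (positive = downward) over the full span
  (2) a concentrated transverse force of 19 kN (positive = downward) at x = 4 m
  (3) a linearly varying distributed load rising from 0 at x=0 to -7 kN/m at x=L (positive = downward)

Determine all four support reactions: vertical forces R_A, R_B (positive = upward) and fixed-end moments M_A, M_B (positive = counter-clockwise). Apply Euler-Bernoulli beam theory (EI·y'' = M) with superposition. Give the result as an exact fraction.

R_A = -23163/160 kN, M_A = -24059/60 kN·m, R_B = -28837/160 kN, M_B = 9187/20 kN·m

Load 1 — uniform load w=-18 kN/m over full span:
  R_A = wL/2 = (-18)·16/2 = -144 kN
  M_A = wL²/12 = (-18)·16²/12 = -384 kN·m
  R_B = wL/2 = (-18)·16/2 = -144 kN
  M_B = -wL²/12 = -(-18)·16²/12 = 384 kN·m
Load 2 — point force P=19 kN at a=4 m (b=L-a=12):
  R_A = Pb²(3a+b)/L³ = 19·12²·(3·4+12)/16³ = 513/32 kN
  M_A = Pab²/L² = 19·4·12²/16² = 171/4 kN·m
  R_B = Pa²(a+3b)/L³ = 19·4²·(4+3·12)/16³ = 95/32 kN
  M_B = -Pa²b/L² = -19·4²·12/16² = -57/4 kN·m
Load 3 — triangular load w₀=-7 kN/m (0→w₀ over full span):
  R_A = 3w₀L/20 = 3·(-7)·16/20 = -84/5 kN
  M_A = w₀L²/30 = (-7)·16²/30 = -896/15 kN·m
  R_B = 7w₀L/20 = 7·(-7)·16/20 = -196/5 kN
  M_B = -w₀L²/20 = -(-7)·16²/20 = 448/5 kN·m
Superposition: R_A = -23163/160 kN, M_A = -24059/60 kN·m, R_B = -28837/160 kN, M_B = 9187/20 kN·m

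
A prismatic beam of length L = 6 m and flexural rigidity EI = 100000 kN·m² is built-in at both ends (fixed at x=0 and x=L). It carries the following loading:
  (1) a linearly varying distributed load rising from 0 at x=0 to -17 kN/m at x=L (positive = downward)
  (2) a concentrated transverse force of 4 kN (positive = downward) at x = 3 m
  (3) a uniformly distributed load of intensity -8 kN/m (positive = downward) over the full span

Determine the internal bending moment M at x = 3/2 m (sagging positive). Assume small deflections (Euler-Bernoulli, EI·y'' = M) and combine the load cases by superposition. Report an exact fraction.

M(3/2) = -633/160 kN·m

Load 1 — triangular load w₀=-17 kN/m (0→w₀ over full span):
  M_1 = 3w₀Lx/20 - w₀L²/30 - w₀x³/(6L) = 3·(-17)·6·(3/2)/20 - (-17)·6²/30 - (-17)·(3/2)³/(6·6) = -153/160 kN·m
Load 2 — point force P=4 kN at a=3 m (b=L-a=3):
  M_2 = Pb²(3a+b)x/L³ - Pab²/L²  [x≤a] = 4·3²·(3·3+3)·(3/2)/6³ - 4·3·3²/6² = 0 kN·m
Load 3 — uniform load w=-8 kN/m over full span:
  M_3 = wLx/2 - wL²/12 - wx²/2 = (-8)·6·(3/2)/2 - (-8)·6²/12 - (-8)·(3/2)²/2 = -3 kN·m
Superposition: M = Σ M_i = -633/160 kN·m ≈ -3.956250 kN·m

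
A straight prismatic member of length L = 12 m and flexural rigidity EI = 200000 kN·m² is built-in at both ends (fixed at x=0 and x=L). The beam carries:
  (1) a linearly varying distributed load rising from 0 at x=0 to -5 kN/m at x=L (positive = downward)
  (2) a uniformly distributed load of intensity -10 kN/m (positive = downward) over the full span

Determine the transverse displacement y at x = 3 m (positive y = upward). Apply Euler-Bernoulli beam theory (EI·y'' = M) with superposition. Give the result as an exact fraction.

Load 1 — triangular load w₀=-5 kN/m (0→w₀ over full span):
  y_1 = -w₀x²(L-x)²(x+2L)/(120LEI) = -(-5)·3²·(12-3)²·(3+2·12)/(120·12·200000) = 2187/6400000 m
Load 2 — uniform load w=-10 kN/m over full span:
  y_2 = -wx²(L-x)²/(24EI) = -(-10)·3²·(12-3)²/(24·200000) = 243/160000 m
Superposition: y = Σ y_i = 11907/6400000 m ≈ 0.001860 m

y(3) = 11907/6400000 m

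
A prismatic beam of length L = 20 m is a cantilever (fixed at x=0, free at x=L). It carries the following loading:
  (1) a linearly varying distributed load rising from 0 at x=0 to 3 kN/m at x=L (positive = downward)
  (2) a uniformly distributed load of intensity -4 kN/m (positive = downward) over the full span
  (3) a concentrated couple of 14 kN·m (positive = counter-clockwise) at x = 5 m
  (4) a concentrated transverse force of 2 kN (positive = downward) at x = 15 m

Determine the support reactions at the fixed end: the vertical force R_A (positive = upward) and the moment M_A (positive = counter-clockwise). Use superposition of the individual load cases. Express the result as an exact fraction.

Load 1 — triangular load w₀=3 kN/m (0→w₀ over full span):
  R_A = w₀L/2 = 3·20/2 = 30 kN
  M_A = w₀L²/3 = 3·20²/3 = 400 kN·m
Load 2 — uniform load w=-4 kN/m over full span:
  R_A = wL = (-4)·20 = -80 kN
  M_A = wL²/2 = (-4)·20²/2 = -800 kN·m
Load 3 — applied couple M₀=14 kN·m at a=5 m (b=L-a=15):
  R_A = 0 kN
  M_A = -M₀ = -14 kN·m
Load 4 — point force P=2 kN at a=15 m (b=L-a=5):
  R_A = P = 2 kN
  M_A = Pa = 2·15 = 30 kN·m
Superposition: R_A = -48 kN, M_A = -384 kN·m

R_A = -48 kN, M_A = -384 kN·m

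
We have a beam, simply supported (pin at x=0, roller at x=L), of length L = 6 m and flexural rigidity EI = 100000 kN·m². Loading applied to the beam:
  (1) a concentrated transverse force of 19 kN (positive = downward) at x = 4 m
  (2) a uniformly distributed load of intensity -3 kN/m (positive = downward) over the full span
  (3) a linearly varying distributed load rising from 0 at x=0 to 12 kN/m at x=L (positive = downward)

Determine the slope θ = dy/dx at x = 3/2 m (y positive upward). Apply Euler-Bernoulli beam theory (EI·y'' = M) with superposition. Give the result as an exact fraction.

θ(3/2) = -130787/288000000 rad

Load 1 — point force P=19 kN at a=4 m (b=L-a=2):
  θ_1 = -Pb(L²-b²-3x²)/(6LEI)  [x≤a] = -19·2·(6²-2²-3·(3/2)²)/(6·6·100000) = -1919/7200000 rad
Load 2 — uniform load w=-3 kN/m over full span:
  θ_2 = -w(L³-6Lx²+4x³)/(24EI) = -(-3)·(6³-6·6·(3/2)²+4·(3/2)³)/(24·100000) = 297/1600000 rad
Load 3 — triangular load w₀=12 kN/m (0→w₀ over full span):
  θ_3 = -w₀(7L⁴-30L²x²+15x⁴)/(360LEI) = -12·(7·6⁴-30·6²·(3/2)²+15·(3/2)⁴)/(360·6·100000) = -11943/32000000 rad
Superposition: θ = Σ θ_i = -130787/288000000 rad ≈ -0.000454 rad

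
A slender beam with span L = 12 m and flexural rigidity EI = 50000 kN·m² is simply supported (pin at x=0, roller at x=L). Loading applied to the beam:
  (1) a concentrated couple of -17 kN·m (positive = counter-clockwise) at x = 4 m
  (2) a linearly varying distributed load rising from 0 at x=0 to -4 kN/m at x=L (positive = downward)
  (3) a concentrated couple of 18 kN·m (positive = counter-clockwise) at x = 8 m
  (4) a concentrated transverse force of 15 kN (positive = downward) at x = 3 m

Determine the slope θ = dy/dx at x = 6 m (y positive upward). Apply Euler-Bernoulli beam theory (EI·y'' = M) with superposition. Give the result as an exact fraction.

θ(6) = 3053/6000000 rad

Load 1 — applied couple M₀=-17 kN·m at a=4 m (b=L-a=8):
  θ_1 = (M₀x²/(2L)-M₀(x-a)+C₁)/EI  [x>a] with C₁=M₀(3b²-L²)/(6L)=-34/3 = ((-17)·6²/(2·12)-(-17)·(6-4)+(-34/3))/50000 = -17/300000 rad
Load 2 — triangular load w₀=-4 kN/m (0→w₀ over full span):
  θ_2 = -w₀(7L⁴-30L²x²+15x⁴)/(360LEI) = -(-4)·(7·12⁴-30·12²·6²+15·6⁴)/(360·12·50000) = 21/125000 rad
Load 3 — applied couple M₀=18 kN·m at a=8 m (b=L-a=4):
  θ_3 = (M₀x²/(2L)+C₁)/EI  [x≤a] with C₁=M₀(3b²-L²)/(6L)=-24 = (18·6²/(2·12)+(-24))/50000 = 3/50000 rad
Load 4 — point force P=15 kN at a=3 m (b=L-a=9):
  θ_4 = -Pa(2L²-6Lx+3x²+a²)/(6LEI)  [x>a] = -15·3·(2·12²-6·12·6+3·6²+3²)/(6·12·50000) = 27/80000 rad
Superposition: θ = Σ θ_i = 3053/6000000 rad ≈ 0.000509 rad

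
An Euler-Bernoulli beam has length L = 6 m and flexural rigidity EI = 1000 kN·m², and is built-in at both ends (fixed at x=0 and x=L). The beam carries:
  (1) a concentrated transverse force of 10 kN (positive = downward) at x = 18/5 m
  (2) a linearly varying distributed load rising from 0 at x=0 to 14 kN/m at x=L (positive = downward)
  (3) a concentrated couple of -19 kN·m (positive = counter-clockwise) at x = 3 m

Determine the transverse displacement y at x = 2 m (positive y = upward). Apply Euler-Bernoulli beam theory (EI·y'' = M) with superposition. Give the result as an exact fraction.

y(2) = -9487/450000 m

Load 1 — point force P=10 kN at a=18/5 m (b=L-a=12/5):
  y_1 = -Pb²x²(3aL-(3a+b)x)/(6L³EI)  [x≤a] = -10·(12/5)²·2²·(3·(18/5)·6-(3·(18/5)+(12/5))·2)/(6·6³·1000) = -64/9375 m
Load 2 — triangular load w₀=14 kN/m (0→w₀ over full span):
  y_2 = -w₀x²(L-x)²(x+2L)/(120LEI) = -14·2²·(6-2)²·(2+2·6)/(120·6·1000) = -98/5625 m
Load 3 — applied couple M₀=-19 kN·m at a=3 m (b=L-a=3):
  y_3 = (R_Ax³/6 - M_Ax²/2)/EI  [x≤a] with R_A=-19/4, M_A=-19/4 = ((-19/4)·2³/6 - (-19/4)·2²/2)/1000 = 19/6000 m
Superposition: y = Σ y_i = -9487/450000 m ≈ -0.021082 m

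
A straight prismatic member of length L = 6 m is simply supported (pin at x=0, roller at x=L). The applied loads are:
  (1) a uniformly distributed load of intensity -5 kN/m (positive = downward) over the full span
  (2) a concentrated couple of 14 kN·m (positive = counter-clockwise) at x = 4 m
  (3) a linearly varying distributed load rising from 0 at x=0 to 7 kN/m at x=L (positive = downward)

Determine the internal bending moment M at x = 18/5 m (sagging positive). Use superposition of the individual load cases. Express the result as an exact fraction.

Load 1 — uniform load w=-5 kN/m over full span:
  M_1 = wx(L-x)/2 = (-5)·(18/5)·(6-(18/5))/2 = -108/5 kN·m
Load 2 — applied couple M₀=14 kN·m at a=4 m (b=L-a=2):
  M_2 = M₀x/L  [x≤a] = 14·(18/5)/6 = 42/5 kN·m
Load 3 — triangular load w₀=7 kN/m (0→w₀ over full span):
  M_3 = w₀Lx/6 - w₀x³/(6L) = 7·6·(18/5)/6 - 7·(18/5)³/(6·6) = 2016/125 kN·m
Superposition: M = Σ M_i = 366/125 kN·m ≈ 2.928000 kN·m

M(18/5) = 366/125 kN·m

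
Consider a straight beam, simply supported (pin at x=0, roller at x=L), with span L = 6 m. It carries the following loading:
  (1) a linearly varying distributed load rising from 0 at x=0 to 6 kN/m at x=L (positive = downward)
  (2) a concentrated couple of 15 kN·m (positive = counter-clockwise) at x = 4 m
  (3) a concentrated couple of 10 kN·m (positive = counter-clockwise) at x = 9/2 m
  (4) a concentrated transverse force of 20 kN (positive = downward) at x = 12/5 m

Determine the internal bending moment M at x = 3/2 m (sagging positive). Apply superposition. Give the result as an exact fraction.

Load 1 — triangular load w₀=6 kN/m (0→w₀ over full span):
  M_1 = w₀Lx/6 - w₀x³/(6L) = 6·6·(3/2)/6 - 6·(3/2)³/(6·6) = 135/16 kN·m
Load 2 — applied couple M₀=15 kN·m at a=4 m (b=L-a=2):
  M_2 = M₀x/L  [x≤a] = 15·(3/2)/6 = 15/4 kN·m
Load 3 — applied couple M₀=10 kN·m at a=9/2 m (b=L-a=3/2):
  M_3 = M₀x/L  [x≤a] = 10·(3/2)/6 = 5/2 kN·m
Load 4 — point force P=20 kN at a=12/5 m (b=L-a=18/5):
  M_4 = Pbx/L  [x≤a] = 20·(18/5)·(3/2)/6 = 18 kN·m
Superposition: M = Σ M_i = 523/16 kN·m ≈ 32.687500 kN·m

M(3/2) = 523/16 kN·m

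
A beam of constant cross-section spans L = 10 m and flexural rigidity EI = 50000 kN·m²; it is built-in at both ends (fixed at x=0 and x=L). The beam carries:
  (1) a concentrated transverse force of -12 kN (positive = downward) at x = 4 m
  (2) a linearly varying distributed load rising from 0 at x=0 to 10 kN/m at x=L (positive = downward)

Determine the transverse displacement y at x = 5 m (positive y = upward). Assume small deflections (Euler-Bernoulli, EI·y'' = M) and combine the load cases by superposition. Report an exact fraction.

Load 1 — point force P=-12 kN at a=4 m (b=L-a=6):
  y_1 = -Pa²(L-x)²(3bL-(3b+a)(L-x))/(6L³EI)  [x>a] = -(-12)·4²·(10-5)²·(3·6·10-(3·6+4)·(10-5))/(6·10³·50000) = 7/6250 m
Load 2 — triangular load w₀=10 kN/m (0→w₀ over full span):
  y_2 = -w₀x²(L-x)²(x+2L)/(120LEI) = -10·5²·(10-5)²·(5+2·10)/(120·10·50000) = -1/384 m
Superposition: y = Σ y_i = -1781/1200000 m ≈ -0.001484 m

y(5) = -1781/1200000 m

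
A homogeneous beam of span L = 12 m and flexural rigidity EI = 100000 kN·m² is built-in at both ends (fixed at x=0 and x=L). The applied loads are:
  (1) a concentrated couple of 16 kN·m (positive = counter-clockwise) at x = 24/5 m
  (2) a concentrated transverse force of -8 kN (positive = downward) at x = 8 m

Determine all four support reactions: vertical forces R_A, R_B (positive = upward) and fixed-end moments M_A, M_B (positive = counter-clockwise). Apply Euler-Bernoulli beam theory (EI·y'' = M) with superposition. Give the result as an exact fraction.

Load 1 — applied couple M₀=16 kN·m at a=24/5 m (b=L-a=36/5):
  R_A = 6M₀ab/L³ = 6·16·(24/5)·(36/5)/12³ = 48/25 kN
  M_A = M₀b(2a-b)/L² = 16·(36/5)·(2·(24/5)-(36/5))/12² = 48/25 kN·m
  R_B = -6M₀ab/L³ = -6·16·(24/5)·(36/5)/12³ = -48/25 kN
  M_B = M₀a(2b-a)/L² = 16·(24/5)·(2·(36/5)-(24/5))/12² = 128/25 kN·m
Load 2 — point force P=-8 kN at a=8 m (b=L-a=4):
  R_A = Pb²(3a+b)/L³ = (-8)·4²·(3·8+4)/12³ = -56/27 kN
  M_A = Pab²/L² = (-8)·8·4²/12² = -64/9 kN·m
  R_B = Pa²(a+3b)/L³ = (-8)·8²·(8+3·4)/12³ = -160/27 kN
  M_B = -Pa²b/L² = -(-8)·8²·4/12² = 128/9 kN·m
Superposition: R_A = -104/675 kN, M_A = -1168/225 kN·m, R_B = -5296/675 kN, M_B = 4352/225 kN·m

R_A = -104/675 kN, M_A = -1168/225 kN·m, R_B = -5296/675 kN, M_B = 4352/225 kN·m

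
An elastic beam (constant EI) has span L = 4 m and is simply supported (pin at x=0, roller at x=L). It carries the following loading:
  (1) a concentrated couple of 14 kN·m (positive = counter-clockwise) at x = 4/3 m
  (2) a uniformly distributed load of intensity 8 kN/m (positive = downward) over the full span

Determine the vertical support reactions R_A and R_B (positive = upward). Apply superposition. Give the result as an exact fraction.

R_A = 39/2 kN, R_B = 25/2 kN

Load 1 — applied couple M₀=14 kN·m at a=4/3 m (b=L-a=8/3):
  R_A = M₀/L = 14/4 = 7/2 kN
  R_B = -M₀/L = -14/4 = -7/2 kN
Load 2 — uniform load w=8 kN/m over full span:
  R_A = wL/2 = 8·4/2 = 16 kN
  R_B = wL/2 = 8·4/2 = 16 kN
Superposition: R_A = 39/2 kN, R_B = 25/2 kN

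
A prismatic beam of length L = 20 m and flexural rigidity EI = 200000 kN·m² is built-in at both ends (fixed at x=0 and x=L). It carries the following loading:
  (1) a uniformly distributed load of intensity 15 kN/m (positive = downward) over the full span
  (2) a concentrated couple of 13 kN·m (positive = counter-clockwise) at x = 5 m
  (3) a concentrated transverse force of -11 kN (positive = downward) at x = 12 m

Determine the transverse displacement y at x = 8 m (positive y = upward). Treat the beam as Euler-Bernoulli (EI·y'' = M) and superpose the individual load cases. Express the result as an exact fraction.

Load 1 — uniform load w=15 kN/m over full span:
  y_1 = -wx²(L-x)²/(24EI) = -15·8²·(20-8)²/(24·200000) = -18/625 m
Load 2 — applied couple M₀=13 kN·m at a=5 m (b=L-a=15):
  y_2 = (R_Ax³/6 - M_Ax²/2 - M₀(x-a)²/2)/EI  [x>a] with R_A=117/160, M_A=-39/16 = ((117/160)·8³/6 - (-39/16)·8²/2 - 13·(8-5)²/2)/200000 = 819/2000000 m
Load 3 — point force P=-11 kN at a=12 m (b=L-a=8):
  y_3 = -Pb²x²(3aL-(3a+b)x)/(6L³EI)  [x≤a] = -(-11)·8²·8²·(3·12·20-(3·12+8)·8)/(6·20³·200000) = 2024/1171875 m
Superposition: y = Σ y_i = -3999503/150000000 m ≈ -0.026663 m

y(8) = -3999503/150000000 m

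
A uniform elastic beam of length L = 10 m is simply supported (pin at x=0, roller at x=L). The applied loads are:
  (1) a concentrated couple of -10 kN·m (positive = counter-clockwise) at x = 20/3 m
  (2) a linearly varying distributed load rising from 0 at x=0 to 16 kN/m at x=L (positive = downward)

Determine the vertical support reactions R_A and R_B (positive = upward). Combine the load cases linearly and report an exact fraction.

Load 1 — applied couple M₀=-10 kN·m at a=20/3 m (b=L-a=10/3):
  R_A = M₀/L = (-10)/10 = -1 kN
  R_B = -M₀/L = -(-10)/10 = 1 kN
Load 2 — triangular load w₀=16 kN/m (0→w₀ over full span):
  R_A = w₀L/6 = 16·10/6 = 80/3 kN
  R_B = w₀L/3 = 16·10/3 = 160/3 kN
Superposition: R_A = 77/3 kN, R_B = 163/3 kN

R_A = 77/3 kN, R_B = 163/3 kN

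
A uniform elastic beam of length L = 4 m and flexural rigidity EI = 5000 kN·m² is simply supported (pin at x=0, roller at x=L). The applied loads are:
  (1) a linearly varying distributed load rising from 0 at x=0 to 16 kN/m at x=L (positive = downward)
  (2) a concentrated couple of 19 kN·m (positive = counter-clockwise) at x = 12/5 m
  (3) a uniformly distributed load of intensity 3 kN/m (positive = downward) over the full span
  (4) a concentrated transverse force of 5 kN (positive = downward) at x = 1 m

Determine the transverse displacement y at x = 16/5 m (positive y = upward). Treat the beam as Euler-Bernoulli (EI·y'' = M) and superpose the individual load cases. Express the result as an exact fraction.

Load 1 — triangular load w₀=16 kN/m (0→w₀ over full span):
  y_1 = -w₀x(7L⁴-10L²x²+3x⁴)/(360LEI) = -16·(16/5)·(7·4⁴-10·4²·(16/5)²+3·(16/5)⁴)/(360·4·5000) = -32512/9765625 m
Load 2 — applied couple M₀=19 kN·m at a=12/5 m (b=L-a=8/5):
  y_2 = (M₀x³/(6L)-M₀(x-a)²/2+C₁x)/EI  [x>a] with C₁=M₀(3b²-L²)/(6L)=-494/75 = (19·(16/5)³/(6·4)-19·((16/5)-(12/5))²/2+(-494/75)·(16/5))/5000 = -19/78125 m
Load 3 — uniform load w=3 kN/m over full span:
  y_3 = -wx(L³-2Lx²+x³)/(24EI) = -3·(16/5)·(4³-2·4·(16/5)²+(16/5)³)/(24·5000) = -464/390625 m
Load 4 — point force P=5 kN at a=1 m (b=L-a=3):
  y_4 = -Pa(L-x)(2Lx-a²-x²)/(6LEI)  [x>a] = -5·1·(4-(16/5))·(2·4·(16/5)-1²-(16/5)²)/(6·4·5000) = -359/750000 m
Superposition: y = Σ y_i = -2455751/468750000 m ≈ -0.005239 m

y(16/5) = -2455751/468750000 m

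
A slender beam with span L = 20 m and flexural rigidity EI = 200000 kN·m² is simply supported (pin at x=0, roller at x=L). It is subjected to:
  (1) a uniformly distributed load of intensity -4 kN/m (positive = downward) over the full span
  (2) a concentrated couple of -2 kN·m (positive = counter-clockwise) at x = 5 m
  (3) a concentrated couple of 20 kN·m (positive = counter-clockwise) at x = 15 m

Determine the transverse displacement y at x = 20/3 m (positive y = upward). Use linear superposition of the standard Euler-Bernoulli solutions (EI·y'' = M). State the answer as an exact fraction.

Load 1 — uniform load w=-4 kN/m over full span:
  y_1 = -wx(L³-2Lx²+x³)/(24EI) = -(-4)·(20/3)·(20³-2·20·(20/3)²+(20/3)³)/(24·200000) = 44/1215 m
Load 2 — applied couple M₀=-2 kN·m at a=5 m (b=L-a=15):
  y_2 = (M₀x³/(6L)-M₀(x-a)²/2+C₁x)/EI  [x>a] with C₁=M₀(3b²-L²)/(6L)=-55/12 = ((-2)·(20/3)³/(6·20)-(-2)·((20/3)-5)²/2+(-55/12)·(20/3))/200000 = -53/324000 m
Load 3 — applied couple M₀=20 kN·m at a=15 m (b=L-a=5):
  y_3 = (M₀x³/(6L)+C₁x)/EI  [x≤a] with C₁=M₀(3b²-L²)/(6L)=-325/6 = (20·(20/3)³/(6·20)+(-325/6)·(20/3))/200000 = -101/64800 m
Superposition: y = Σ y_i = 16763/486000 m ≈ 0.034492 m

y(20/3) = 16763/486000 m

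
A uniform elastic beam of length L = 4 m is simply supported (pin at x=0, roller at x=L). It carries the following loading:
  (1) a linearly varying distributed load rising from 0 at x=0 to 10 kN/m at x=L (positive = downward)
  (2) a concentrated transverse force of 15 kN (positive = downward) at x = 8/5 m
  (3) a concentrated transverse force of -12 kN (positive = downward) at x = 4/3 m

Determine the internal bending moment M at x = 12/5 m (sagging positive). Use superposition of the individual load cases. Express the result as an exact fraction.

M(12/5) = 336/25 kN·m

Load 1 — triangular load w₀=10 kN/m (0→w₀ over full span):
  M_1 = w₀Lx/6 - w₀x³/(6L) = 10·4·(12/5)/6 - 10·(12/5)³/(6·4) = 256/25 kN·m
Load 2 — point force P=15 kN at a=8/5 m (b=L-a=12/5):
  M_2 = Pa(L-x)/L  [x>a] = 15·(8/5)·(4-(12/5))/4 = 48/5 kN·m
Load 3 — point force P=-12 kN at a=4/3 m (b=L-a=8/3):
  M_3 = Pa(L-x)/L  [x>a] = (-12)·(4/3)·(4-(12/5))/4 = -32/5 kN·m
Superposition: M = Σ M_i = 336/25 kN·m ≈ 13.440000 kN·m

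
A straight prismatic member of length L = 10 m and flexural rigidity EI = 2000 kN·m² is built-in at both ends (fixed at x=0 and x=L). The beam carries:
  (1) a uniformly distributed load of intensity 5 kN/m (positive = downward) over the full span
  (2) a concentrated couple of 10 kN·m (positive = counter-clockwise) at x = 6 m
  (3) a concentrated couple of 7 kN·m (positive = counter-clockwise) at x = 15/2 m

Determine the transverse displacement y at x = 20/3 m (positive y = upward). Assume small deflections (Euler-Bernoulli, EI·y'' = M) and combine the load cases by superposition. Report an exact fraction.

y(20/3) = -11161/194400 m

Load 1 — uniform load w=5 kN/m over full span:
  y_1 = -wx²(L-x)²/(24EI) = -5·(20/3)²·(10-(20/3))²/(24·2000) = -25/486 m
Load 2 — applied couple M₀=10 kN·m at a=6 m (b=L-a=4):
  y_2 = (R_Ax³/6 - M_Ax²/2 - M₀(x-a)²/2)/EI  [x>a] with R_A=36/25, M_A=16/5 = ((36/25)·(20/3)³/6 - (16/5)·(20/3)²/2 - 10·((20/3)-6)²/2)/2000 = -1/900 m
Load 3 — applied couple M₀=7 kN·m at a=15/2 m (b=L-a=5/2):
  y_3 = (R_Ax³/6 - M_Ax²/2)/EI  [x≤a] with R_A=63/80, M_A=35/16 = ((63/80)·(20/3)³/6 - (35/16)·(20/3)²/2)/2000 = -7/1440 m
Superposition: y = Σ y_i = -11161/194400 m ≈ -0.057413 m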